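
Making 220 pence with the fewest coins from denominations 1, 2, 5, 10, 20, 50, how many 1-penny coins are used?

Greedy: take as many of the largest coin as possible, then repeat with the remainder.
220 − 4×50→20 − 1×20→0
Count of 1: 0

0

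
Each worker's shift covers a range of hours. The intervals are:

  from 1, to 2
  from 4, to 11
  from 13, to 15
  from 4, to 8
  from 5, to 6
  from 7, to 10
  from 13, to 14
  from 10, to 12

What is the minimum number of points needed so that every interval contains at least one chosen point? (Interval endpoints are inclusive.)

Sorted: [1,2] [5,6] [4,8] [7,10] [4,11] [10,12] [13,14] [13,15]
{[1,2]} hit by 2; {[5,6],[4,8]} hit by 6; {[7,10],[4,11],[10,12]} hit by 10; {[13,14],[13,15]} hit by 14.
Points: 2, 6, 10, 14 (4 total).

4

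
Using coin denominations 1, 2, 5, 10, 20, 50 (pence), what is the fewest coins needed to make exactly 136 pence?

6

Greedy: take as many of the largest coin as possible, then repeat with the remainder.
136 − 2×50→36 − 1×20→16 − 1×10→6 − 1×5→1 − 1×1→0
Total coins = 2 + 1 + 1 + 1 + 1 = 6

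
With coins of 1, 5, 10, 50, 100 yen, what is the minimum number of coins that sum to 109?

6

Use the largest denomination that fits, subtract, and repeat.
109 = 1×100 + 1×5 + 4×1
Total coins = 1 + 1 + 4 = 6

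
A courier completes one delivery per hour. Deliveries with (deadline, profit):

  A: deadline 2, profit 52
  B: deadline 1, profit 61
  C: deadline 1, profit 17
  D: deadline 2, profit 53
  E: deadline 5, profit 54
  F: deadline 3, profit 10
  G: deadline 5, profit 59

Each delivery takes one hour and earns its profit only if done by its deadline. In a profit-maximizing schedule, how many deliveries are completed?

5

Sort by profit descending; place each in the latest free slot ≤ its deadline.
By profit: B(d1,61), G(d5,59), E(d5,54), D(d2,53), A(d2,52), C(d1,17), F(d3,10)
B→slot 1; G→slot 5; E→slot 4; D→slot 2; A skipped; C skipped; F→slot 3.
5 of 7 scheduled.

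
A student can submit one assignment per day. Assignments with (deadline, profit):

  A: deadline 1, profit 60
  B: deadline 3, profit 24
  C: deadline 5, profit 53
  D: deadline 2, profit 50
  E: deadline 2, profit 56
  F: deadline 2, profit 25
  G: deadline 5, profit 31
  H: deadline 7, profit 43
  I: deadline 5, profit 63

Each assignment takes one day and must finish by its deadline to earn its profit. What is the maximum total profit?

306

Take jobs in profit order; each goes to the latest open slot no later than its deadline.
Profit order: I=63 A=60 E=56 C=53 D=50 H=43 G=31 F=25 B=24
Assign: I→slot 5, A→slot 1, E→slot 2, C→slot 4, D skipped, H→slot 7, G→slot 3, F skipped, B skipped.
Slots: [1:A] [2:E] [3:G] [4:C] [5:I] [7:H]
Profit = 60 + 56 + 31 + 53 + 63 + 43 = 306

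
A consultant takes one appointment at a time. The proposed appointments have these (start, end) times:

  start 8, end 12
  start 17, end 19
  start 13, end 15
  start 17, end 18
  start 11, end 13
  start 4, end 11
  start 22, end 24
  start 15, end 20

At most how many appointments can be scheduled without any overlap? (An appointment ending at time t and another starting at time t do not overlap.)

5

By end time: (4,11), (8,12), (11,13), (13,15), (17,18), (17,19), (15,20), (22,24).
Pick (4,11); next start ≥ 11 → (11,13); next start ≥ 13 → (13,15); next start ≥ 15 → (17,18); next start ≥ 18 → (22,24).
Selected 5 appointments.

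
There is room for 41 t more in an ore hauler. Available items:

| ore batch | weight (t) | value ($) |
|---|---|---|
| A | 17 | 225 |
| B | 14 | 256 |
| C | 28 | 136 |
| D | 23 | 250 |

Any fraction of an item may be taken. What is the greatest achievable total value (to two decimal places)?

Ratios (sorted): B 18.29, A 13.24, D 10.87, C 4.86
take B (14 @ 256); take A (17 @ 225); take 10/23 of D → 108.70. Capacity used 41/41.
Total value = 589.70

589.70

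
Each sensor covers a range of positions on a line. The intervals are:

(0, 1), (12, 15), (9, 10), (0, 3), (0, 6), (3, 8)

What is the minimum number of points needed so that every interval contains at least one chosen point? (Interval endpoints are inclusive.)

By right end: [0,1]  [0,3]  [0,6]  [3,8]  [9,10]  [12,15]
[0,1] uncovered → point at 1; [3,8] uncovered → point at 8; [9,10] uncovered → point at 10; [12,15] uncovered → point at 15.
Points: 1, 8, 10, 15 (4 total).

4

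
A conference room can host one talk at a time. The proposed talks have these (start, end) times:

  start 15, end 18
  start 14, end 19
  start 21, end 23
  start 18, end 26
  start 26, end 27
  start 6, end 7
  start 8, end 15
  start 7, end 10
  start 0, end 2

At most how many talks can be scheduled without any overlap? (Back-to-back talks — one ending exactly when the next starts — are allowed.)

6

Sorted by end: (0,2)  (6,7)  (7,10)  (8,15)  (15,18)  (14,19)  (21,23)  (18,26)  (26,27)
take (0,2); take (6,7); take (7,10); take (15,18); take (21,23); take (26,27).
Selected 6 talks.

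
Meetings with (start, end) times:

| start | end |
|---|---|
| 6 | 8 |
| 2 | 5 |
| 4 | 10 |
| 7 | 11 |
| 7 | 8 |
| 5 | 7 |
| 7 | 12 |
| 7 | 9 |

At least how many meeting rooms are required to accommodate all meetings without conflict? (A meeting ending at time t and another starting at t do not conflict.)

6

starts: [2, 4, 5, 6, 7, 7, 7, 7]
ends:   [5, 7, 8, 8, 9, 10, 11, 12]
s2→1 s4→2 e5→1 s5→2 s6→3 e7→2 s7→3 s7→4 s7→5 s7→6  — peak 6.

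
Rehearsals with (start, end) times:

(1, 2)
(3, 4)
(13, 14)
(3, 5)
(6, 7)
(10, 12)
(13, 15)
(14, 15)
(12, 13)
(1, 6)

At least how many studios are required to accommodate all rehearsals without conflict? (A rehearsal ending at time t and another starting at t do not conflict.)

3

starts: [1, 1, 3, 3, 6, 10, 12, 13, 13, 14]
ends:   [2, 4, 5, 6, 7, 12, 13, 14, 15, 15]
s1→1 s1→2 e2→1 s3→2 s3→3  — peak 3.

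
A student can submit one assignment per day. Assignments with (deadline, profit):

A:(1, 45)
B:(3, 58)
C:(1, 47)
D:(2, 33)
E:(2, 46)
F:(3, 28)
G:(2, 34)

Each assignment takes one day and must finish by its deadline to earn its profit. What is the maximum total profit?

Sort by profit descending; place each in the latest free slot ≤ its deadline.
Profit order: B=58 C=47 E=46 A=45 G=34 D=33 F=28
Assign: B→slot 3, C→slot 1, E→slot 2, A skipped, G skipped, D skipped, F skipped.
Slots: [1:C] [2:E] [3:B]
Profit = 47 + 46 + 58 = 151

151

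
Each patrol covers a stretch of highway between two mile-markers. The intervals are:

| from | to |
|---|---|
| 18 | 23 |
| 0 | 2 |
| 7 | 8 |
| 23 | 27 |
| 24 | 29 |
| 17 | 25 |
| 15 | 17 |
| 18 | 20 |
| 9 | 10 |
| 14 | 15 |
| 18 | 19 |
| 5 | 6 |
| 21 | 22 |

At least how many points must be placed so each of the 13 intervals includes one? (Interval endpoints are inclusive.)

Sort by right endpoint; whenever an interval is uncovered, place a point at its right end.
By right end: [0,2]  [5,6]  [7,8]  [9,10]  [14,15]  [15,17]  [18,19]  [18,20]  [21,22]  [18,23]  [17,25]  [23,27]  [24,29]
[0,2] uncovered → point at 2; [5,6] uncovered → point at 6; [7,8] uncovered → point at 8; [9,10] uncovered → point at 10; [14,15] uncovered → point at 15; [18,19] uncovered → point at 19; [21,22] uncovered → point at 22; [23,27] uncovered → point at 27.
Points: 2, 6, 8, 10, 15, 19, 22, 27 (8 total).

8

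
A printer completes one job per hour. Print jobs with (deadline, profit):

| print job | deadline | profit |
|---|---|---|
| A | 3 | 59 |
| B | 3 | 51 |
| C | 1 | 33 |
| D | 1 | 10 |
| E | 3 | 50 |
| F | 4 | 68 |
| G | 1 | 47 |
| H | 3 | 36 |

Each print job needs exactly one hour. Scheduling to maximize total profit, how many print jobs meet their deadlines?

4

By profit: F(d4,68), A(d3,59), B(d3,51), E(d3,50), G(d1,47), H(d3,36), C(d1,33), D(d1,10)
F→slot 4; A→slot 3; B→slot 2; E→slot 1; G skipped; H skipped; C skipped; D skipped.
4 of 8 scheduled.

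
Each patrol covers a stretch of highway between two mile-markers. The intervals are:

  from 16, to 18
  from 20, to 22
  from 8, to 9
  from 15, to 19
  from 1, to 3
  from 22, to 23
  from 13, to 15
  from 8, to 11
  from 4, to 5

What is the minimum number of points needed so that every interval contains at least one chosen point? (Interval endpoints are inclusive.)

Process intervals by earliest right end; each time one isn't hit yet, stab at its right endpoint.
Sorted: [1,3] [4,5] [8,9] [8,11] [13,15] [16,18] [15,19] [20,22] [22,23]
{[1,3]} hit by 3; {[4,5]} hit by 5; {[8,9],[8,11]} hit by 9; {[13,15]} hit by 15; {[16,18],[15,19]} hit by 18; {[20,22],[22,23]} hit by 22.
Points: 3, 5, 9, 15, 18, 22 (6 total).

6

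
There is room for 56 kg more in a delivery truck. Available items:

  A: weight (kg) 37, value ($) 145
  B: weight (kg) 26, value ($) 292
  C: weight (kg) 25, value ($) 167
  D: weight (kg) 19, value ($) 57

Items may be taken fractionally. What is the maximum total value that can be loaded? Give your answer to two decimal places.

Greedy by value/weight ratio, highest first.
Ratios (sorted): B 11.23, C 6.68, A 3.92, D 3.00
take B (26 @ 292); take C (25 @ 167); take 5/37 of A → 19.59. Capacity used 56/56.
Total value = 478.59

478.59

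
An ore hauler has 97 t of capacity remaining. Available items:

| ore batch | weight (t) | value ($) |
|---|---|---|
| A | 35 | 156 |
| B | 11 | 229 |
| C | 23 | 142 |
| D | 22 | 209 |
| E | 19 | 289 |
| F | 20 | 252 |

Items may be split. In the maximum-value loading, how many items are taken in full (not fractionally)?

Sort by value per unit weight and fill in that order.
Order: B (229/11=20.82) > E (289/19=15.21) > F (252/20=12.60) > D (209/22=9.50) > C (142/23=6.17) > A (156/35=4.46)
Fill: take B (11 @ 229) → take E (19 @ 289) → take F (20 @ 252) → take D (22 @ 209) → take C (23 @ 142) → take 2/35 of A → 8.91; 97/97 used.
5 item(s) taken whole; one partial (take 2/35 of A).

5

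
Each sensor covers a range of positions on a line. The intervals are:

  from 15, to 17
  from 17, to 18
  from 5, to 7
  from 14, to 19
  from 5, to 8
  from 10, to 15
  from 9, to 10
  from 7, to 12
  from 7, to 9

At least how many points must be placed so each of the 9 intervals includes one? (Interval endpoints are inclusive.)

3

Sort by right endpoint; whenever an interval is uncovered, place a point at its right end.
Sorted: [5,7] [5,8] [7,9] [9,10] [7,12] [10,15] [15,17] [17,18] [14,19]
{[5,7],[5,8],[7,9]} hit by 7; {[9,10],[7,12],[10,15]} hit by 10; {[15,17],[17,18],[14,19]} hit by 17.
Points: 7, 10, 17 (3 total).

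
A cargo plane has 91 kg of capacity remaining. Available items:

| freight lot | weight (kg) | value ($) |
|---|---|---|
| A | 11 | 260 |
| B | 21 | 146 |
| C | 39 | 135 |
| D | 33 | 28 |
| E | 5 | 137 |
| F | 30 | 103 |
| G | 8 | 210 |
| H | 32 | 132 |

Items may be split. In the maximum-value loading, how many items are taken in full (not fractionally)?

Greedy by value/weight ratio, highest first.
Ratios (sorted): E 27.40, G 26.25, A 23.64, B 6.95, H 4.12, C 3.46, F 3.43, D 0.85
take E (5 @ 137); take G (8 @ 210); take A (11 @ 260); take B (21 @ 146); take H (32 @ 132); take 14/39 of C → 48.46. Capacity used 91/91.
5 item(s) taken whole; one partial (take 14/39 of C).

5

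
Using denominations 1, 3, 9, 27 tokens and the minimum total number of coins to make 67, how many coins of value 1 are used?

1

67 = 2×27 + 1×9 + 1×3 + 1×1
Count of 1: 1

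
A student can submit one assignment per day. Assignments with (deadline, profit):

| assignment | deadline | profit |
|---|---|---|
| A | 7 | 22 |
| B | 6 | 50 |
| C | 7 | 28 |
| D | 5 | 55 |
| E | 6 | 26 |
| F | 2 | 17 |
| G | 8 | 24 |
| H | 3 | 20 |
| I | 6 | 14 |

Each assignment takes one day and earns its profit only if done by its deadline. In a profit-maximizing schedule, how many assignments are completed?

By profit: D(d5,55), B(d6,50), C(d7,28), E(d6,26), G(d8,24), A(d7,22), H(d3,20), F(d2,17), I(d6,14)
D→slot 5; B→slot 6; C→slot 7; E→slot 4; G→slot 8; A→slot 3; H→slot 2; F→slot 1; I skipped.
8 of 9 scheduled.

8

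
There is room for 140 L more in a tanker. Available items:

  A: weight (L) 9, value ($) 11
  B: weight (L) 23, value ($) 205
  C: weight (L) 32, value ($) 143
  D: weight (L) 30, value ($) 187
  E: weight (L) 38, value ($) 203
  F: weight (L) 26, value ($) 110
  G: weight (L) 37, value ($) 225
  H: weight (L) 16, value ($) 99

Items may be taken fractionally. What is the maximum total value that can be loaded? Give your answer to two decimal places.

897.63

Sort by value per unit weight and fill in that order.
Ratios (sorted): B 8.91, D 6.23, H 6.19, G 6.08, E 5.34, C 4.47, F 4.23, A 1.22
take B (23 @ 205); take D (30 @ 187); take H (16 @ 99); take G (37 @ 225); take 34/38 of E → 181.63. Capacity used 140/140.
Total value = 897.63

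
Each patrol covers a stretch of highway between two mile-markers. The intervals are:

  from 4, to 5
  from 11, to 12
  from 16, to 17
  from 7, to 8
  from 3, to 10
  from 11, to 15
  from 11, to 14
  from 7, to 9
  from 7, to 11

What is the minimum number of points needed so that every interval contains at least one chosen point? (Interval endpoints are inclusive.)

4

By right end: [4,5]  [7,8]  [7,9]  [3,10]  [7,11]  [11,12]  [11,14]  [11,15]  [16,17]
[4,5] uncovered → point at 5; [7,8] uncovered → point at 8; [11,12] uncovered → point at 12; [16,17] uncovered → point at 17.
Points: 5, 8, 12, 17 (4 total).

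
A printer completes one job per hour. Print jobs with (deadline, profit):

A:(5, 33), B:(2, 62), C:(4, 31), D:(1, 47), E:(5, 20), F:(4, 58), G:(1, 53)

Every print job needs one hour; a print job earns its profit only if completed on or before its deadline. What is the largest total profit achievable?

237

By profit: B(d2,62), F(d4,58), G(d1,53), D(d1,47), A(d5,33), C(d4,31), E(d5,20)
B→slot 2; F→slot 4; G→slot 1; D skipped; A→slot 5; C→slot 3; E skipped.
Profit = 53 + 62 + 31 + 58 + 33 = 237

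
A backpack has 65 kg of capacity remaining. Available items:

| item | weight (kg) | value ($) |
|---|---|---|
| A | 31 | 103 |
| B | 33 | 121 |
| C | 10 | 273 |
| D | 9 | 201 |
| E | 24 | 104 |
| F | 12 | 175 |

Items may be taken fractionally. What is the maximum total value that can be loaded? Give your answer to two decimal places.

Sort by value per unit weight and fill in that order.
Order: C (273/10=27.30) > D (201/9=22.33) > F (175/12=14.58) > E (104/24=4.33) > B (121/33=3.67) > A (103/31=3.32)
Fill: take C (10 @ 273) → take D (9 @ 201) → take F (12 @ 175) → take E (24 @ 104) → take 10/33 of B → 36.67; 65/65 used.
Total value = 789.67

789.67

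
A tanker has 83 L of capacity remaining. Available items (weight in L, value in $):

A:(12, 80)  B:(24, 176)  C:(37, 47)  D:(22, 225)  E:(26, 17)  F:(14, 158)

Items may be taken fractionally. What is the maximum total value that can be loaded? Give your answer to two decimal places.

Sort by value per unit weight and fill in that order.
Order: F (158/14=11.29) > D (225/22=10.23) > B (176/24=7.33) > A (80/12=6.67) > C (47/37=1.27) > E (17/26=0.65)
Fill: take F (14 @ 158) → take D (22 @ 225) → take B (24 @ 176) → take A (12 @ 80) → take 11/37 of C → 13.97; 83/83 used.
Total value = 652.97

652.97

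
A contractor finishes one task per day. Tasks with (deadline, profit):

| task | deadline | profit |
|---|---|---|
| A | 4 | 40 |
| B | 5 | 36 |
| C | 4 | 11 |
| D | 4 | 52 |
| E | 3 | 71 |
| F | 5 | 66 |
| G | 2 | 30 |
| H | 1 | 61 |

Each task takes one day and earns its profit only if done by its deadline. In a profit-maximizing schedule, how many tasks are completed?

5

Take jobs in profit order; each goes to the latest open slot no later than its deadline.
By profit: E(d3,71), F(d5,66), H(d1,61), D(d4,52), A(d4,40), B(d5,36), G(d2,30), C(d4,11)
E→slot 3; F→slot 5; H→slot 1; D→slot 4; A→slot 2; B skipped; G skipped; C skipped.
5 of 8 scheduled.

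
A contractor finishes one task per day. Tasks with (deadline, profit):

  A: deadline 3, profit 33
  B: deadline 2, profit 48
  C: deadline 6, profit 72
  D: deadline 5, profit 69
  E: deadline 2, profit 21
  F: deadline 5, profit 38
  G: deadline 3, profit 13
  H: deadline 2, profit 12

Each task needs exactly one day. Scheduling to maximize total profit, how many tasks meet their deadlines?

By profit: C(d6,72), D(d5,69), B(d2,48), F(d5,38), A(d3,33), E(d2,21), G(d3,13), H(d2,12)
C→slot 6; D→slot 5; B→slot 2; F→slot 4; A→slot 3; E→slot 1; G skipped; H skipped.
6 of 8 scheduled.

6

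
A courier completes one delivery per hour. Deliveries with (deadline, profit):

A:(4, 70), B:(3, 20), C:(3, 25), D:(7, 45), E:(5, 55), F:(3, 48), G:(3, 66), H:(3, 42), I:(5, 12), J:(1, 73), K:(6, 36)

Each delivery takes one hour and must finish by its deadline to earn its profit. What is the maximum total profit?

393

Take jobs in profit order; each goes to the latest open slot no later than its deadline.
By profit: J(d1,73), A(d4,70), G(d3,66), E(d5,55), F(d3,48), D(d7,45), H(d3,42), K(d6,36), C(d3,25), B(d3,20), I(d5,12)
J→slot 1; A→slot 4; G→slot 3; E→slot 5; F→slot 2; D→slot 7; H skipped; K→slot 6; C skipped; B skipped; I skipped.
Profit = 73 + 48 + 66 + 70 + 55 + 36 + 45 = 393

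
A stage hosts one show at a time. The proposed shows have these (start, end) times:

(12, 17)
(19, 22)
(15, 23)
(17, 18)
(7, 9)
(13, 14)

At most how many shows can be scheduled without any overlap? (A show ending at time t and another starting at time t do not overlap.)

4

Sorted by end: (7,9)  (13,14)  (12,17)  (17,18)  (19,22)  (15,23)
take (7,9); take (13,14); take (17,18); take (19,22).
Selected 4 shows.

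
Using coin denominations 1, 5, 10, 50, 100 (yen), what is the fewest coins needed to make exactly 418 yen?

9

418 − 4×100→18 − 1×10→8 − 1×5→3 − 3×1→0
Total coins = 4 + 1 + 1 + 3 = 9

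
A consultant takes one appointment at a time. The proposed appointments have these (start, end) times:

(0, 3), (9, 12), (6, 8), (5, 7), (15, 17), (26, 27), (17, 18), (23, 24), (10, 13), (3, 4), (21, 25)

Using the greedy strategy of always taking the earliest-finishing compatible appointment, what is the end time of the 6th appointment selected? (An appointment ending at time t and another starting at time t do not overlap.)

18

By end time: (0,3), (3,4), (5,7), (6,8), (9,12), (10,13), (15,17), (17,18), (23,24), (21,25), (26,27).
Pick (0,3); next start ≥ 3 → (3,4); next start ≥ 4 → (5,7); next start ≥ 7 → (9,12); next start ≥ 12 → (15,17); next start ≥ 17 → (17,18); next start ≥ 18 → (23,24); next start ≥ 24 → (26,27).
Selected: (0,3) (3,4) (5,7) (9,12) (15,17) (17,18) (23,24) (26,27)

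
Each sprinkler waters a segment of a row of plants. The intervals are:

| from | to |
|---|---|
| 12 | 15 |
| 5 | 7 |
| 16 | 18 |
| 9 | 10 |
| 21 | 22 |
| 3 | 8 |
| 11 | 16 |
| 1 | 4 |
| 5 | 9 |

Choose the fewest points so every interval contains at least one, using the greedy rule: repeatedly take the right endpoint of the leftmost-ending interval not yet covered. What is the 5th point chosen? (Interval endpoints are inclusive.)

18

Sort by right endpoint; whenever an interval is uncovered, place a point at its right end.
By right end: [1,4]  [5,7]  [3,8]  [5,9]  [9,10]  [12,15]  [11,16]  [16,18]  [21,22]
[1,4] uncovered → point at 4; [5,7] uncovered → point at 7; [9,10] uncovered → point at 10; [12,15] uncovered → point at 15; [16,18] uncovered → point at 18; [21,22] uncovered → point at 22.
Points: 4, 7, 10, 15, 18, 22 (6 total).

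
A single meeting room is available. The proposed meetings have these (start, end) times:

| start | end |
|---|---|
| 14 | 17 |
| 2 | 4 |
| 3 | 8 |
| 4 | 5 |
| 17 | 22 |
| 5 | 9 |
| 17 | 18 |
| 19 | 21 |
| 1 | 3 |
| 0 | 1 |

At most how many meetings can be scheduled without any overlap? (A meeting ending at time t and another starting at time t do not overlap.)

Order by finish time; keep every interval that doesn't clash with the previous kept one.
By end time: (0,1), (1,3), (2,4), (4,5), (3,8), (5,9), (14,17), (17,18), (19,21), (17,22).
Pick (0,1); next start ≥ 1 → (1,3); next start ≥ 3 → (4,5); next start ≥ 5 → (5,9); next start ≥ 9 → (14,17); next start ≥ 17 → (17,18); next start ≥ 18 → (19,21).
Selected 7 meetings.

7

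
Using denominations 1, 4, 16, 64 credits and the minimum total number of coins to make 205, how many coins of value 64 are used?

3

205 = 3×64 + 3×4 + 1×1
Count of 64: 3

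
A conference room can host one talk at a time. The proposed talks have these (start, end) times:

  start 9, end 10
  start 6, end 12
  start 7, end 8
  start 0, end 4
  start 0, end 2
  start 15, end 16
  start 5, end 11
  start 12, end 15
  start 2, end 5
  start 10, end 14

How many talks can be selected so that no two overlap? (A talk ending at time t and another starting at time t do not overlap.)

Greedy by earliest finish: after sorting by end time, pick each interval compatible with the last pick.
By end time: (0,2), (0,4), (2,5), (7,8), (9,10), (5,11), (6,12), (10,14), (12,15), (15,16).
Pick (0,2); next start ≥ 2 → (2,5); next start ≥ 5 → (7,8); next start ≥ 8 → (9,10); next start ≥ 10 → (10,14); next start ≥ 14 → (15,16).
Selected 6 talks.

6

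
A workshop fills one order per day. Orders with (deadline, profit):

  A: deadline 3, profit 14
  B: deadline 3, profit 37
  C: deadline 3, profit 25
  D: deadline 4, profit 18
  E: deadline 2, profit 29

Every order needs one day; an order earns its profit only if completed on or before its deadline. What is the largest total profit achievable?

109

Sort by profit descending; place each in the latest free slot ≤ its deadline.
By profit: B(d3,37), E(d2,29), C(d3,25), D(d4,18), A(d3,14)
B→slot 3; E→slot 2; C→slot 1; D→slot 4; A skipped.
Profit = 25 + 29 + 37 + 18 = 109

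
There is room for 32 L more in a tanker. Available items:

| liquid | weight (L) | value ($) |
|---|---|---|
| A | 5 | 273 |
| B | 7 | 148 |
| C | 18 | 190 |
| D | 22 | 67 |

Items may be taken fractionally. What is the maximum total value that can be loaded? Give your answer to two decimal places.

617.09

Greedy by value/weight ratio, highest first.
Ratios (sorted): A 54.60, B 21.14, C 10.56, D 3.05
take A (5 @ 273); take B (7 @ 148); take C (18 @ 190); take 2/22 of D → 6.09. Capacity used 32/32.
Total value = 617.09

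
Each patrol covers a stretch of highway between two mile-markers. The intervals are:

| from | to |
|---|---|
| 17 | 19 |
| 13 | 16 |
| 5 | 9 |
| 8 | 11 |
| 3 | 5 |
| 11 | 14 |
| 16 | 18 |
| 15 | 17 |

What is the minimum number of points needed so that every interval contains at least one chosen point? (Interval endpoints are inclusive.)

Sort by right endpoint; whenever an interval is uncovered, place a point at its right end.
Sorted: [3,5] [5,9] [8,11] [11,14] [13,16] [15,17] [16,18] [17,19]
{[3,5],[5,9]} hit by 5; {[8,11],[11,14]} hit by 11; {[13,16],[15,17],[16,18]} hit by 16; {[17,19]} hit by 19.
Points: 5, 11, 16, 19 (4 total).

4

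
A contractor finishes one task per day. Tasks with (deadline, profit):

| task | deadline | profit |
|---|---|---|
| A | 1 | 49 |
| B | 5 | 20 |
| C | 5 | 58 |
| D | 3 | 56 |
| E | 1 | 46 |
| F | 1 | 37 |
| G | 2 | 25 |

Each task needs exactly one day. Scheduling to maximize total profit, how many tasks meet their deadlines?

Take jobs in profit order; each goes to the latest open slot no later than its deadline.
Profit order: C=58 D=56 A=49 E=46 F=37 G=25 B=20
Assign: C→slot 5, D→slot 3, A→slot 1, E skipped, F skipped, G→slot 2, B→slot 4.
Slots: [1:A] [2:G] [3:D] [4:B] [5:C]
5 of 7 scheduled.

5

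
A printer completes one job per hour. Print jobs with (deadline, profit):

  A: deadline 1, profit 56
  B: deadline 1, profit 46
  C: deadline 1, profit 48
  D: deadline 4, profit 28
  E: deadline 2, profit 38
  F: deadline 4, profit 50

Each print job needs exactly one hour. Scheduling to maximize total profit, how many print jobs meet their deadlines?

Sort by profit descending; place each in the latest free slot ≤ its deadline.
By profit: A(d1,56), F(d4,50), C(d1,48), B(d1,46), E(d2,38), D(d4,28)
A→slot 1; F→slot 4; C skipped; B skipped; E→slot 2; D→slot 3.
4 of 6 scheduled.

4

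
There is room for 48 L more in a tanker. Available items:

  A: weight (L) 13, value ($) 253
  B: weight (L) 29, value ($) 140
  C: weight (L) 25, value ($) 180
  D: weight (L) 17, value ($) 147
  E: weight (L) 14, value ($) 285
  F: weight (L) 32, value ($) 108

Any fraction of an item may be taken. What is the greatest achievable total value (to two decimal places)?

713.80

Order: E (285/14=20.36) > A (253/13=19.46) > D (147/17=8.65) > C (180/25=7.20) > B (140/29=4.83) > F (108/32=3.38)
Fill: take E (14 @ 285) → take A (13 @ 253) → take D (17 @ 147) → take 4/25 of C → 28.80; 48/48 used.
Total value = 713.80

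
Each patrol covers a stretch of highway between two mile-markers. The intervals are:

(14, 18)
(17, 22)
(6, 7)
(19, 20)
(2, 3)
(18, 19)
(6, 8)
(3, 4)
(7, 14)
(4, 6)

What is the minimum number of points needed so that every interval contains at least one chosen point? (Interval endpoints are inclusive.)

Sorted: [2,3] [3,4] [4,6] [6,7] [6,8] [7,14] [14,18] [18,19] [19,20] [17,22]
{[2,3],[3,4]} hit by 3; {[4,6],[6,7],[6,8]} hit by 6; {[7,14],[14,18]} hit by 14; {[18,19],[19,20],[17,22]} hit by 19.
Points: 3, 6, 14, 19 (4 total).

4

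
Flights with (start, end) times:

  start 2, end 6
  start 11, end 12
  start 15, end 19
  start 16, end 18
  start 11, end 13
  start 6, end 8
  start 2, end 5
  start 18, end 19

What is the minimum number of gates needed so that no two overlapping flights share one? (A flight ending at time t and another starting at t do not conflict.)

2

The answer is the maximum number of intervals overlapping at any instant.
starts: [2, 2, 6, 11, 11, 15, 16, 18]
ends:   [5, 6, 8, 12, 13, 18, 19, 19]
s2→1 s2→2  — peak 2.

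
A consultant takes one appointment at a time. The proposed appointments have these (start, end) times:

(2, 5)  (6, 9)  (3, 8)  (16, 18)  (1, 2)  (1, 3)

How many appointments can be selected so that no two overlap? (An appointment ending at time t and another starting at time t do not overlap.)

By end time: (1,2), (1,3), (2,5), (3,8), (6,9), (16,18).
Pick (1,2); next start ≥ 2 → (2,5); next start ≥ 5 → (6,9); next start ≥ 9 → (16,18).
Selected 4 appointments.

4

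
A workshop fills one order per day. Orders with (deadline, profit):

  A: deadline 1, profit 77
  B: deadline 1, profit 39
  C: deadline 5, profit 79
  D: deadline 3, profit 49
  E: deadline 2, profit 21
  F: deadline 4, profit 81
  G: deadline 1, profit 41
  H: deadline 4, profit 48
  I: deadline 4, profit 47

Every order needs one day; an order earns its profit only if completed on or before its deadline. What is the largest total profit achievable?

By profit: F(d4,81), C(d5,79), A(d1,77), D(d3,49), H(d4,48), I(d4,47), G(d1,41), B(d1,39), E(d2,21)
F→slot 4; C→slot 5; A→slot 1; D→slot 3; H→slot 2; I skipped; G skipped; B skipped; E skipped.
Profit = 77 + 48 + 49 + 81 + 79 = 334

334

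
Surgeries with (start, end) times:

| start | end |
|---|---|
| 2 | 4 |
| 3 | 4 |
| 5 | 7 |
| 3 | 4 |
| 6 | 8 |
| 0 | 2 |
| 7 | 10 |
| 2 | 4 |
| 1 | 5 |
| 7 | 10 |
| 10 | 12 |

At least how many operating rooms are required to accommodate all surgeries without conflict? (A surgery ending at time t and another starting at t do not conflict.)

Count concurrent intervals with a sweep; the peak is the room count.
Events (time:±→running): 0:+→1 1:+→2 2:-→1 2:+→2 2:+→3 3:+→4 3:+→5 … peak 5.

5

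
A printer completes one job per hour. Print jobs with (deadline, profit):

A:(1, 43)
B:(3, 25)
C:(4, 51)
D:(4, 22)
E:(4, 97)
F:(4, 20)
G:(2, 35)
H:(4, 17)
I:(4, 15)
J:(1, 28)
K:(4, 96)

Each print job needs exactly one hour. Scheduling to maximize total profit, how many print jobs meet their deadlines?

4

Profit order: E=97 K=96 C=51 A=43 G=35 J=28 B=25 D=22 F=20 H=17 I=15
Assign: E→slot 4, K→slot 3, C→slot 2, A→slot 1, G skipped, J skipped, B skipped, D skipped, F skipped, H skipped, I skipped.
Slots: [1:A] [2:C] [3:K] [4:E]
4 of 11 scheduled.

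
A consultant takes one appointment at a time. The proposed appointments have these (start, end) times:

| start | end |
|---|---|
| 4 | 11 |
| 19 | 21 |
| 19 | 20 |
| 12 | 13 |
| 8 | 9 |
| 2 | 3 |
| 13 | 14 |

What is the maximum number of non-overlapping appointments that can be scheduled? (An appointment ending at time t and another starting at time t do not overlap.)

5

Sorted by end: (2,3)  (8,9)  (4,11)  (12,13)  (13,14)  (19,20)  (19,21)
take (2,3); take (8,9); take (12,13); take (13,14); take (19,20).
Selected 5 appointments.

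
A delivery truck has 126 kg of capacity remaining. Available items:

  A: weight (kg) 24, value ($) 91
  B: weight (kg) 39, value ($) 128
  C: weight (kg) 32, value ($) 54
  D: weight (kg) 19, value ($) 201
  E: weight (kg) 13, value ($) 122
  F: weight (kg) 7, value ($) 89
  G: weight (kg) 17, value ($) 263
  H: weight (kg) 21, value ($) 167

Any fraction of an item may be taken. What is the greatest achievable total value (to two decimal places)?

Sort by value per unit weight and fill in that order.
Order: G (263/17=15.47) > F (89/7=12.71) > D (201/19=10.58) > E (122/13=9.38) > H (167/21=7.95) > A (91/24=3.79) > B (128/39=3.28) > C (54/32=1.69)
Fill: take G (17 @ 263) → take F (7 @ 89) → take D (19 @ 201) → take E (13 @ 122) → take H (21 @ 167) → take A (24 @ 91) → take 25/39 of B → 82.05; 126/126 used.
Total value = 1015.05

1015.05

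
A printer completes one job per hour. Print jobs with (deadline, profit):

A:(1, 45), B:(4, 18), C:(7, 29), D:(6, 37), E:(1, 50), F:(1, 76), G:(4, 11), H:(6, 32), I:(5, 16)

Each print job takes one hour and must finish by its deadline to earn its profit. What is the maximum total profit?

219

Take jobs in profit order; each goes to the latest open slot no later than its deadline.
Profit order: F=76 E=50 A=45 D=37 H=32 C=29 B=18 I=16 G=11
Assign: F→slot 1, E skipped, A skipped, D→slot 6, H→slot 5, C→slot 7, B→slot 4, I→slot 3, G→slot 2.
Slots: [1:F] [2:G] [3:I] [4:B] [5:H] [6:D] [7:C]
Profit = 76 + 11 + 16 + 18 + 32 + 37 + 29 = 219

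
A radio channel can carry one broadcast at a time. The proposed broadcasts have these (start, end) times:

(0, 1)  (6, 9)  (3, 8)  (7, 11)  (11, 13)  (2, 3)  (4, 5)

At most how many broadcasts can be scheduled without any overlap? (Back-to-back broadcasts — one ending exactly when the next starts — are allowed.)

5

By end time: (0,1), (2,3), (4,5), (3,8), (6,9), (7,11), (11,13).
Pick (0,1); next start ≥ 1 → (2,3); next start ≥ 3 → (4,5); next start ≥ 5 → (6,9); next start ≥ 9 → (11,13).
Selected 5 broadcasts.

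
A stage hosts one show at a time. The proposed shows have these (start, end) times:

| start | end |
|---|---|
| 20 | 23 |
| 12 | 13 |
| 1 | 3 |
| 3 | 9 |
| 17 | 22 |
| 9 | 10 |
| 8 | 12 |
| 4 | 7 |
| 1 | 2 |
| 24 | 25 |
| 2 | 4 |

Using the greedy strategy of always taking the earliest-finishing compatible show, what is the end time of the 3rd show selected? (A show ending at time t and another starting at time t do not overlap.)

Sort by end time and greedily take each interval whose start is ≥ the last chosen end.
By end time: (1,2), (1,3), (2,4), (4,7), (3,9), (9,10), (8,12), (12,13), (17,22), (20,23), (24,25).
Pick (1,2); next start ≥ 2 → (2,4); next start ≥ 4 → (4,7); next start ≥ 7 → (9,10); next start ≥ 10 → (12,13); next start ≥ 13 → (17,22); next start ≥ 22 → (24,25).
Selected: (1,2) (2,4) (4,7) (9,10) (12,13) (17,22) (24,25)

7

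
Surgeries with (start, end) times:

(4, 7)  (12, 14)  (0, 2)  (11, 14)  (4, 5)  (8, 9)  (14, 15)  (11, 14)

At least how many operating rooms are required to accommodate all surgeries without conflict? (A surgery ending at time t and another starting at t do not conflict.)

Count concurrent intervals with a sweep; the peak is the room count.
starts: [0, 4, 4, 8, 11, 11, 12, 14]
ends:   [2, 5, 7, 9, 14, 14, 14, 15]
s0→1 e2→0 s4→1 s4→2 e5→1 e7→0 s8→1 e9→0 s11→1 s11→2 s12→3  — peak 3.

3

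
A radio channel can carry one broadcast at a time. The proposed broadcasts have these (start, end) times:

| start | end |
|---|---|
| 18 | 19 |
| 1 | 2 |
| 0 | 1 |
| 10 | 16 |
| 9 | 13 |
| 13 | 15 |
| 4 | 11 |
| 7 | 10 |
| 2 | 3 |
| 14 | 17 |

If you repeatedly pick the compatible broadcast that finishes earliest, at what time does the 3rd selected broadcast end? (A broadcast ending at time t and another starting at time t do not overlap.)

3

By end time: (0,1), (1,2), (2,3), (7,10), (4,11), (9,13), (13,15), (10,16), (14,17), (18,19).
Pick (0,1); next start ≥ 1 → (1,2); next start ≥ 2 → (2,3); next start ≥ 3 → (7,10); next start ≥ 10 → (13,15); next start ≥ 15 → (18,19).
Selected: (0,1) (1,2) (2,3) (7,10) (13,15) (18,19)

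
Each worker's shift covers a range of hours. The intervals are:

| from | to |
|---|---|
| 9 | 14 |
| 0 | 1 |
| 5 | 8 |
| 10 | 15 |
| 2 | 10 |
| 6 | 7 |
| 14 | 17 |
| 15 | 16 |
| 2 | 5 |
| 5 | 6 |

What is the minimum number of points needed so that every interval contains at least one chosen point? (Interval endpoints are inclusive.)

Process intervals by earliest right end; each time one isn't hit yet, stab at its right endpoint.
Sorted: [0,1] [2,5] [5,6] [6,7] [5,8] [2,10] [9,14] [10,15] [15,16] [14,17]
{[0,1]} hit by 1; {[2,5],[5,6]} hit by 5; {[6,7],[5,8],[2,10]} hit by 7; {[9,14],[10,15]} hit by 14; {[15,16],[14,17]} hit by 16.
Points: 1, 5, 7, 14, 16 (5 total).

5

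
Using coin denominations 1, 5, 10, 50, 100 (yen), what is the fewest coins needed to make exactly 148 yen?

Use the largest denomination that fits, subtract, and repeat.
148 = 1×100 + 4×10 + 1×5 + 3×1
Total coins = 1 + 4 + 1 + 3 = 9

9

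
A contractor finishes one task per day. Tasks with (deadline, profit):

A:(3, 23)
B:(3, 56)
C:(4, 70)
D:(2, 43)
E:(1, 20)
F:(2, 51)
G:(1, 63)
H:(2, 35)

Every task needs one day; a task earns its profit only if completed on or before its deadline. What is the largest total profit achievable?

240

By profit: C(d4,70), G(d1,63), B(d3,56), F(d2,51), D(d2,43), H(d2,35), A(d3,23), E(d1,20)
C→slot 4; G→slot 1; B→slot 3; F→slot 2; D skipped; H skipped; A skipped; E skipped.
Profit = 63 + 51 + 56 + 70 = 240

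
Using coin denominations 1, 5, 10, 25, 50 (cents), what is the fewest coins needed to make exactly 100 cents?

Use the largest denomination that fits, subtract, and repeat.
100 = 2×50
Total coins = 2 = 2

2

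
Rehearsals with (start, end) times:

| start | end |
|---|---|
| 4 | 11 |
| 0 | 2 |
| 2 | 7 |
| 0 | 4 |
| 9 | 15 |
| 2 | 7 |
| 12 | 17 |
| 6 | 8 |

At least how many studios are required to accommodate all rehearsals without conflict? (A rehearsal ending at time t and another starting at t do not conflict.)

4

Events (time:±→running): 0:+→1 0:+→2 2:-→1 2:+→2 2:+→3 4:-→2 4:+→3 6:+→4 … peak 4.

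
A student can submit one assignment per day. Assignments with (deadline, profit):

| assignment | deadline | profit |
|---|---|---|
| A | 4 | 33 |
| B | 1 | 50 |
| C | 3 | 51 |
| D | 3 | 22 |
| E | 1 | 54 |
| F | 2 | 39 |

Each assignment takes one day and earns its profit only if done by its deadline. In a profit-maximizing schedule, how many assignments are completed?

Take jobs in profit order; each goes to the latest open slot no later than its deadline.
Profit order: E=54 C=51 B=50 F=39 A=33 D=22
Assign: E→slot 1, C→slot 3, B skipped, F→slot 2, A→slot 4, D skipped.
Slots: [1:E] [2:F] [3:C] [4:A]
4 of 6 scheduled.

4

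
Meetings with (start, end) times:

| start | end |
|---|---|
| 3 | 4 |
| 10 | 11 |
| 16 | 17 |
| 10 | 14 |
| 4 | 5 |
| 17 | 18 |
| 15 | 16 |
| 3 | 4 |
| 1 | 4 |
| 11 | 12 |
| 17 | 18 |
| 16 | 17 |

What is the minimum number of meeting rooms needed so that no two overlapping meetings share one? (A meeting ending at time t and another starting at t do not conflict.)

Events (time:±→running): 1:+→1 3:+→2 3:+→3 … peak 3.

3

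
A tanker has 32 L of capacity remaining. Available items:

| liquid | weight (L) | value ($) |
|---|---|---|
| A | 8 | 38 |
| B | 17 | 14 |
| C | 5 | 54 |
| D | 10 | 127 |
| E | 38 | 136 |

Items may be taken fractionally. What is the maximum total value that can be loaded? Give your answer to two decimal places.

251.21

Greedy by value/weight ratio, highest first.
Order: D (127/10=12.70) > C (54/5=10.80) > A (38/8=4.75) > E (136/38=3.58) > B (14/17=0.82)
Fill: take D (10 @ 127) → take C (5 @ 54) → take A (8 @ 38) → take 9/38 of E → 32.21; 32/32 used.
Total value = 251.21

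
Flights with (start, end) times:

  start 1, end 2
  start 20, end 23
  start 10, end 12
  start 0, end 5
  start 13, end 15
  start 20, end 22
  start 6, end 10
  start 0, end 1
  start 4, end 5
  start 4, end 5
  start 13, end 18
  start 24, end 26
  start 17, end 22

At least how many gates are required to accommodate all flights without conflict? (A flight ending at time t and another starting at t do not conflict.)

Count concurrent intervals with a sweep; the peak is the room count.
Events (time:±→running): 0:+→1 0:+→2 1:-→1 1:+→2 2:-→1 4:+→2 4:+→3 … peak 3.

3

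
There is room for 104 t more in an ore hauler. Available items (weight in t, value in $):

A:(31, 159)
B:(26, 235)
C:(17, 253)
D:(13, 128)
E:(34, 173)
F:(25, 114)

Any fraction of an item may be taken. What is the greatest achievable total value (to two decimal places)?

861.50

Order: C (253/17=14.88) > D (128/13=9.85) > B (235/26=9.04) > A (159/31=5.13) > E (173/34=5.09) > F (114/25=4.56)
Fill: take C (17 @ 253) → take D (13 @ 128) → take B (26 @ 235) → take A (31 @ 159) → take 17/34 of E → 86.50; 104/104 used.
Total value = 861.50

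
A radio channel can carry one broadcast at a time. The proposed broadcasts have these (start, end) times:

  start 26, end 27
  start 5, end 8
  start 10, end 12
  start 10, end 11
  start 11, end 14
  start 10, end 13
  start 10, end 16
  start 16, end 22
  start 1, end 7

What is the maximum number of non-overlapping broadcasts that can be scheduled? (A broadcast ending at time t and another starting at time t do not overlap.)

5

Greedy by earliest finish: after sorting by end time, pick each interval compatible with the last pick.
By end time: (1,7), (5,8), (10,11), (10,12), (10,13), (11,14), (10,16), (16,22), (26,27).
Pick (1,7); next start ≥ 7 → (10,11); next start ≥ 11 → (11,14); next start ≥ 14 → (16,22); next start ≥ 22 → (26,27).
Selected 5 broadcasts.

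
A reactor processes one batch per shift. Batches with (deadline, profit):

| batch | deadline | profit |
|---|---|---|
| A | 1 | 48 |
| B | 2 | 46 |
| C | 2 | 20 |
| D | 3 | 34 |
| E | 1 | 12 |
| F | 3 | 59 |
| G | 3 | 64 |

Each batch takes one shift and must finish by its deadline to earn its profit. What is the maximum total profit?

Take jobs in profit order; each goes to the latest open slot no later than its deadline.
Profit order: G=64 F=59 A=48 B=46 D=34 C=20 E=12
Assign: G→slot 3, F→slot 2, A→slot 1, B skipped, D skipped, C skipped, E skipped.
Slots: [1:A] [2:F] [3:G]
Profit = 48 + 59 + 64 = 171

171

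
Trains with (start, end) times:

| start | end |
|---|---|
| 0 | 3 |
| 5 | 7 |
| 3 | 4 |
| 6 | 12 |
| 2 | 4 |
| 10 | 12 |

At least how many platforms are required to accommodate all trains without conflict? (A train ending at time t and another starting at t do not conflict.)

The answer is the maximum number of intervals overlapping at any instant.
Events (time:±→running): 0:+→1 2:+→2 … peak 2.

2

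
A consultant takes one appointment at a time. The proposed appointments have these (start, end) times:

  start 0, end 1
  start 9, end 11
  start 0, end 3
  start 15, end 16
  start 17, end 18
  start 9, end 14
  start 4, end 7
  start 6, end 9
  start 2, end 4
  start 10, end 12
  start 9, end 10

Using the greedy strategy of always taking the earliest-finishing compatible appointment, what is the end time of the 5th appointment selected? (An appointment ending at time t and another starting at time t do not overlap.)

12

Order by finish time; keep every interval that doesn't clash with the previous kept one.
By end time: (0,1), (0,3), (2,4), (4,7), (6,9), (9,10), (9,11), (10,12), (9,14), (15,16), (17,18).
Pick (0,1); next start ≥ 1 → (2,4); next start ≥ 4 → (4,7); next start ≥ 7 → (9,10); next start ≥ 10 → (10,12); next start ≥ 12 → (15,16); next start ≥ 16 → (17,18).
Selected: (0,1) (2,4) (4,7) (9,10) (10,12) (15,16) (17,18)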